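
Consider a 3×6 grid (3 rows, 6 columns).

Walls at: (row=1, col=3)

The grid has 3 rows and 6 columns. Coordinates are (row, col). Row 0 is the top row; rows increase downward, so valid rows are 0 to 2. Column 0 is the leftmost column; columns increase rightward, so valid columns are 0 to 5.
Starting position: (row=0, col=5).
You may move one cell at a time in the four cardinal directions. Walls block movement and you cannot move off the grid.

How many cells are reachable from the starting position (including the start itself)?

Answer: Reachable cells: 17

Derivation:
BFS flood-fill from (row=0, col=5):
  Distance 0: (row=0, col=5)
  Distance 1: (row=0, col=4), (row=1, col=5)
  Distance 2: (row=0, col=3), (row=1, col=4), (row=2, col=5)
  Distance 3: (row=0, col=2), (row=2, col=4)
  Distance 4: (row=0, col=1), (row=1, col=2), (row=2, col=3)
  Distance 5: (row=0, col=0), (row=1, col=1), (row=2, col=2)
  Distance 6: (row=1, col=0), (row=2, col=1)
  Distance 7: (row=2, col=0)
Total reachable: 17 (grid has 17 open cells total)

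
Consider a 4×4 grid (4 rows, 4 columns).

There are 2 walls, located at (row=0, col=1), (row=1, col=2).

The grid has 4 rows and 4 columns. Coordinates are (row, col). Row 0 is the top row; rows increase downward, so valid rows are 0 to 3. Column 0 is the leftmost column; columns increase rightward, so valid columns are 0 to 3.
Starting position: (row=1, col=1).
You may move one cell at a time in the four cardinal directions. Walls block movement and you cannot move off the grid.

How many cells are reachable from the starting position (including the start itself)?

Answer: Reachable cells: 14

Derivation:
BFS flood-fill from (row=1, col=1):
  Distance 0: (row=1, col=1)
  Distance 1: (row=1, col=0), (row=2, col=1)
  Distance 2: (row=0, col=0), (row=2, col=0), (row=2, col=2), (row=3, col=1)
  Distance 3: (row=2, col=3), (row=3, col=0), (row=3, col=2)
  Distance 4: (row=1, col=3), (row=3, col=3)
  Distance 5: (row=0, col=3)
  Distance 6: (row=0, col=2)
Total reachable: 14 (grid has 14 open cells total)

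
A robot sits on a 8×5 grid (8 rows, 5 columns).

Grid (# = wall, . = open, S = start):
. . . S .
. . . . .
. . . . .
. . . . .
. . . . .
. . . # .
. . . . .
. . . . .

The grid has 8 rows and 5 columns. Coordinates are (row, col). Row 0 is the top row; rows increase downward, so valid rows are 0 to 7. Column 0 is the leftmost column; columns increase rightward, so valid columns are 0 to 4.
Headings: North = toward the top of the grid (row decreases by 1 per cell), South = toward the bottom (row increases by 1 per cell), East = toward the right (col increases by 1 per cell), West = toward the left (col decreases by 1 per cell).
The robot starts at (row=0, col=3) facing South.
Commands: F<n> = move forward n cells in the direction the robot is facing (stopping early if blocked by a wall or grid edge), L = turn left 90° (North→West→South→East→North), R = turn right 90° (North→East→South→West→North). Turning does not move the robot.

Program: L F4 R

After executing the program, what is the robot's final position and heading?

Answer: Final position: (row=0, col=4), facing South

Derivation:
Start: (row=0, col=3), facing South
  L: turn left, now facing East
  F4: move forward 1/4 (blocked), now at (row=0, col=4)
  R: turn right, now facing South
Final: (row=0, col=4), facing South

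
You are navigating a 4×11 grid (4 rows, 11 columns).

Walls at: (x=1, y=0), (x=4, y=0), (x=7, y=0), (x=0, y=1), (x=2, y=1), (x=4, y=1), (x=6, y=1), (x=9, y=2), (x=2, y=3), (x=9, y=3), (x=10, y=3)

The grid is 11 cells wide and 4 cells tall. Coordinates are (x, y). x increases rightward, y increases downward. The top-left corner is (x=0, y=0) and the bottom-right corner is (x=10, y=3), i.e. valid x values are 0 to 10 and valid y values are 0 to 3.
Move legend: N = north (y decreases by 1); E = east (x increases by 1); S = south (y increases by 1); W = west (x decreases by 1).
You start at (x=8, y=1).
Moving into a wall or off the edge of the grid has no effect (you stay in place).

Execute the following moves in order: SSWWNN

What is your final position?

Start: (x=8, y=1)
  S (south): (x=8, y=1) -> (x=8, y=2)
  S (south): (x=8, y=2) -> (x=8, y=3)
  W (west): (x=8, y=3) -> (x=7, y=3)
  W (west): (x=7, y=3) -> (x=6, y=3)
  N (north): (x=6, y=3) -> (x=6, y=2)
  N (north): blocked, stay at (x=6, y=2)
Final: (x=6, y=2)

Answer: Final position: (x=6, y=2)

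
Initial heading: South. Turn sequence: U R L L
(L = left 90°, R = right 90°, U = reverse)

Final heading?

Start: South
  U (U-turn (180°)) -> North
  R (right (90° clockwise)) -> East
  L (left (90° counter-clockwise)) -> North
  L (left (90° counter-clockwise)) -> West
Final: West

Answer: Final heading: West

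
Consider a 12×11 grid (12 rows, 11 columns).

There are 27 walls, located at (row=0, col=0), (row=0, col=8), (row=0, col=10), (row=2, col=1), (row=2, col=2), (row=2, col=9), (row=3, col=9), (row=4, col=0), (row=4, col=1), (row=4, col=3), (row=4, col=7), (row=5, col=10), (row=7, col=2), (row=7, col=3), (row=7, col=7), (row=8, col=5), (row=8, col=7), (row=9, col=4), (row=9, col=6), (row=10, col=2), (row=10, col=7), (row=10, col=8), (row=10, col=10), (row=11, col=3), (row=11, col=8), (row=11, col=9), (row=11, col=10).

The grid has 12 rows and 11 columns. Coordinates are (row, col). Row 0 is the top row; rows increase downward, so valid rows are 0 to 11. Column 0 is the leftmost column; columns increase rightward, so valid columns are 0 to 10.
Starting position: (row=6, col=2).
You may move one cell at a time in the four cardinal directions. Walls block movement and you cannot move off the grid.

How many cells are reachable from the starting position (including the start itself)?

Answer: Reachable cells: 105

Derivation:
BFS flood-fill from (row=6, col=2):
  Distance 0: (row=6, col=2)
  Distance 1: (row=5, col=2), (row=6, col=1), (row=6, col=3)
  Distance 2: (row=4, col=2), (row=5, col=1), (row=5, col=3), (row=6, col=0), (row=6, col=4), (row=7, col=1)
  Distance 3: (row=3, col=2), (row=5, col=0), (row=5, col=4), (row=6, col=5), (row=7, col=0), (row=7, col=4), (row=8, col=1)
  Distance 4: (row=3, col=1), (row=3, col=3), (row=4, col=4), (row=5, col=5), (row=6, col=6), (row=7, col=5), (row=8, col=0), (row=8, col=2), (row=8, col=4), (row=9, col=1)
  Distance 5: (row=2, col=3), (row=3, col=0), (row=3, col=4), (row=4, col=5), (row=5, col=6), (row=6, col=7), (row=7, col=6), (row=8, col=3), (row=9, col=0), (row=9, col=2), (row=10, col=1)
  Distance 6: (row=1, col=3), (row=2, col=0), (row=2, col=4), (row=3, col=5), (row=4, col=6), (row=5, col=7), (row=6, col=8), (row=8, col=6), (row=9, col=3), (row=10, col=0), (row=11, col=1)
  Distance 7: (row=0, col=3), (row=1, col=0), (row=1, col=2), (row=1, col=4), (row=2, col=5), (row=3, col=6), (row=5, col=8), (row=6, col=9), (row=7, col=8), (row=10, col=3), (row=11, col=0), (row=11, col=2)
  Distance 8: (row=0, col=2), (row=0, col=4), (row=1, col=1), (row=1, col=5), (row=2, col=6), (row=3, col=7), (row=4, col=8), (row=5, col=9), (row=6, col=10), (row=7, col=9), (row=8, col=8), (row=10, col=4)
  Distance 9: (row=0, col=1), (row=0, col=5), (row=1, col=6), (row=2, col=7), (row=3, col=8), (row=4, col=9), (row=7, col=10), (row=8, col=9), (row=9, col=8), (row=10, col=5), (row=11, col=4)
  Distance 10: (row=0, col=6), (row=1, col=7), (row=2, col=8), (row=4, col=10), (row=8, col=10), (row=9, col=5), (row=9, col=7), (row=9, col=9), (row=10, col=6), (row=11, col=5)
  Distance 11: (row=0, col=7), (row=1, col=8), (row=3, col=10), (row=9, col=10), (row=10, col=9), (row=11, col=6)
  Distance 12: (row=1, col=9), (row=2, col=10), (row=11, col=7)
  Distance 13: (row=0, col=9), (row=1, col=10)
Total reachable: 105 (grid has 105 open cells total)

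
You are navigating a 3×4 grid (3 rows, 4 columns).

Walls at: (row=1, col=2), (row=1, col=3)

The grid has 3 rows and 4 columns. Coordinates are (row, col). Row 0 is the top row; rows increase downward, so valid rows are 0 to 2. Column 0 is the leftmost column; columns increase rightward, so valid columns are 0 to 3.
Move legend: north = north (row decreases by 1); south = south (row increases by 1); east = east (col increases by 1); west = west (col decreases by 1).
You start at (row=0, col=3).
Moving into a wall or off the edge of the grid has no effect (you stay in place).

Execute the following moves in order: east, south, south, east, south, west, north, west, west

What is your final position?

Answer: Final position: (row=0, col=0)

Derivation:
Start: (row=0, col=3)
  east (east): blocked, stay at (row=0, col=3)
  south (south): blocked, stay at (row=0, col=3)
  south (south): blocked, stay at (row=0, col=3)
  east (east): blocked, stay at (row=0, col=3)
  south (south): blocked, stay at (row=0, col=3)
  west (west): (row=0, col=3) -> (row=0, col=2)
  north (north): blocked, stay at (row=0, col=2)
  west (west): (row=0, col=2) -> (row=0, col=1)
  west (west): (row=0, col=1) -> (row=0, col=0)
Final: (row=0, col=0)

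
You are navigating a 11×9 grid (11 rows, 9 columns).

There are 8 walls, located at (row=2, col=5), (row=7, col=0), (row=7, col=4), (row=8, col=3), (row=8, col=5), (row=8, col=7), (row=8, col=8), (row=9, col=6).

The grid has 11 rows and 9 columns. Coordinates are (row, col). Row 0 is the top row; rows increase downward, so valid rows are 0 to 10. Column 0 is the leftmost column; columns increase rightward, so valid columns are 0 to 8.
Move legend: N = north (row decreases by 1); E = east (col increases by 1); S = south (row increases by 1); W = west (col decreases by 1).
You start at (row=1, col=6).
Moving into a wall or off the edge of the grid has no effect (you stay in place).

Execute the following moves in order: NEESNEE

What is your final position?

Start: (row=1, col=6)
  N (north): (row=1, col=6) -> (row=0, col=6)
  E (east): (row=0, col=6) -> (row=0, col=7)
  E (east): (row=0, col=7) -> (row=0, col=8)
  S (south): (row=0, col=8) -> (row=1, col=8)
  N (north): (row=1, col=8) -> (row=0, col=8)
  E (east): blocked, stay at (row=0, col=8)
  E (east): blocked, stay at (row=0, col=8)
Final: (row=0, col=8)

Answer: Final position: (row=0, col=8)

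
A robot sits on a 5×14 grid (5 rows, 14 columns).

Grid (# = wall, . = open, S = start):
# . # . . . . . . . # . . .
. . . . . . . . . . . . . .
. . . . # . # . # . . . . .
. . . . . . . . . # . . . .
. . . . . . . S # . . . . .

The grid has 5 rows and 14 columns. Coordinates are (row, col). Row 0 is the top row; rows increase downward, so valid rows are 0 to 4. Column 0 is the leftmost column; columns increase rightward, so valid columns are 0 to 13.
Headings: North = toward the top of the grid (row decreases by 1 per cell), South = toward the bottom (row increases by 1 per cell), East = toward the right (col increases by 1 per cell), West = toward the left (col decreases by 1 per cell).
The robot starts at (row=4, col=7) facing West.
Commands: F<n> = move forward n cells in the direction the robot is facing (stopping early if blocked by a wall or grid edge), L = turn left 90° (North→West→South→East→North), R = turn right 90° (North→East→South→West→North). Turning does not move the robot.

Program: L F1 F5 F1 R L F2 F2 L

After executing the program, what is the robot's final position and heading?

Answer: Final position: (row=4, col=7), facing East

Derivation:
Start: (row=4, col=7), facing West
  L: turn left, now facing South
  F1: move forward 0/1 (blocked), now at (row=4, col=7)
  F5: move forward 0/5 (blocked), now at (row=4, col=7)
  F1: move forward 0/1 (blocked), now at (row=4, col=7)
  R: turn right, now facing West
  L: turn left, now facing South
  F2: move forward 0/2 (blocked), now at (row=4, col=7)
  F2: move forward 0/2 (blocked), now at (row=4, col=7)
  L: turn left, now facing East
Final: (row=4, col=7), facing East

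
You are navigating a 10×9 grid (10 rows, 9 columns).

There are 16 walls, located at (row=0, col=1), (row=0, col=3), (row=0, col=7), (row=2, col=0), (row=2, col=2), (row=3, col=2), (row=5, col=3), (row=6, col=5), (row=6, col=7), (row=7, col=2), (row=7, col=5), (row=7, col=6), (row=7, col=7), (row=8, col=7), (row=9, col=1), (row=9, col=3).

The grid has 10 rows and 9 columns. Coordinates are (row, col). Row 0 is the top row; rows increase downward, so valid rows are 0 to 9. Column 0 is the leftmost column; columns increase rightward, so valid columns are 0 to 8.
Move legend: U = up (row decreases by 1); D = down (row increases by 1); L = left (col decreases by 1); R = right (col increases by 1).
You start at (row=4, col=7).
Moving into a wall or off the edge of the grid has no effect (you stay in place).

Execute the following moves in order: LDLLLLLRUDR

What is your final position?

Answer: Final position: (row=5, col=6)

Derivation:
Start: (row=4, col=7)
  L (left): (row=4, col=7) -> (row=4, col=6)
  D (down): (row=4, col=6) -> (row=5, col=6)
  L (left): (row=5, col=6) -> (row=5, col=5)
  L (left): (row=5, col=5) -> (row=5, col=4)
  [×3]L (left): blocked, stay at (row=5, col=4)
  R (right): (row=5, col=4) -> (row=5, col=5)
  U (up): (row=5, col=5) -> (row=4, col=5)
  D (down): (row=4, col=5) -> (row=5, col=5)
  R (right): (row=5, col=5) -> (row=5, col=6)
Final: (row=5, col=6)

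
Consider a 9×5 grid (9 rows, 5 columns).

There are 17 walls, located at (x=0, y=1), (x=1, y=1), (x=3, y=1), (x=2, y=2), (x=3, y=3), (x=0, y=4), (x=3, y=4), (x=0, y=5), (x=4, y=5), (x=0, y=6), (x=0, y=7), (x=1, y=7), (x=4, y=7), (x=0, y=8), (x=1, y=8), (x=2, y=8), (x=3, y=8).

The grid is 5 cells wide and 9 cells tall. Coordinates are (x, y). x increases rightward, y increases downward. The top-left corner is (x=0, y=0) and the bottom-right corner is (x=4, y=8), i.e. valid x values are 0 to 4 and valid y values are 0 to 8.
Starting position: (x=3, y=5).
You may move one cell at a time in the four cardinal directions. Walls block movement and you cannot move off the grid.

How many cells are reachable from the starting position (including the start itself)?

Answer: Reachable cells: 16

Derivation:
BFS flood-fill from (x=3, y=5):
  Distance 0: (x=3, y=5)
  Distance 1: (x=2, y=5), (x=3, y=6)
  Distance 2: (x=2, y=4), (x=1, y=5), (x=2, y=6), (x=4, y=6), (x=3, y=7)
  Distance 3: (x=2, y=3), (x=1, y=4), (x=1, y=6), (x=2, y=7)
  Distance 4: (x=1, y=3)
  Distance 5: (x=1, y=2), (x=0, y=3)
  Distance 6: (x=0, y=2)
Total reachable: 16 (grid has 28 open cells total)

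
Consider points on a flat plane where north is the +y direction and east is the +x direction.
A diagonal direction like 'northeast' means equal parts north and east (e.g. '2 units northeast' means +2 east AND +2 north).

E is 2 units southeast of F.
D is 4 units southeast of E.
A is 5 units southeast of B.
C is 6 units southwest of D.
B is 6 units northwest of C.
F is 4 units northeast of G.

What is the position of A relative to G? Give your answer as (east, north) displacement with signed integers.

Answer: A is at (east=3, north=-7) relative to G.

Derivation:
Place G at the origin (east=0, north=0).
  F is 4 units northeast of G: delta (east=+4, north=+4); F at (east=4, north=4).
  E is 2 units southeast of F: delta (east=+2, north=-2); E at (east=6, north=2).
  D is 4 units southeast of E: delta (east=+4, north=-4); D at (east=10, north=-2).
  C is 6 units southwest of D: delta (east=-6, north=-6); C at (east=4, north=-8).
  B is 6 units northwest of C: delta (east=-6, north=+6); B at (east=-2, north=-2).
  A is 5 units southeast of B: delta (east=+5, north=-5); A at (east=3, north=-7).
Therefore A relative to G: (east=3, north=-7).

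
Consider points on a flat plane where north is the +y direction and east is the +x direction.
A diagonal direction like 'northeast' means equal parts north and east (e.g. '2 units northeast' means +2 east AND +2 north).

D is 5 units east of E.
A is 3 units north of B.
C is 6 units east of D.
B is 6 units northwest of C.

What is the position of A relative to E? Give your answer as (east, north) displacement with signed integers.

Place E at the origin (east=0, north=0).
  D is 5 units east of E: delta (east=+5, north=+0); D at (east=5, north=0).
  C is 6 units east of D: delta (east=+6, north=+0); C at (east=11, north=0).
  B is 6 units northwest of C: delta (east=-6, north=+6); B at (east=5, north=6).
  A is 3 units north of B: delta (east=+0, north=+3); A at (east=5, north=9).
Therefore A relative to E: (east=5, north=9).

Answer: A is at (east=5, north=9) relative to E.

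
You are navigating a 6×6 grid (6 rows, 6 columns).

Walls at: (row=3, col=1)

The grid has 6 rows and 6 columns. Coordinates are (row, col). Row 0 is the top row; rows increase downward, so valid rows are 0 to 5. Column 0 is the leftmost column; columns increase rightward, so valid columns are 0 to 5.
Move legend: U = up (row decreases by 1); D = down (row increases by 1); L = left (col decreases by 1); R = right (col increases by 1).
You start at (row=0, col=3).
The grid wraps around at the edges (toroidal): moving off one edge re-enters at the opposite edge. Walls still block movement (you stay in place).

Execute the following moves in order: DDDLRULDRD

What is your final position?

Start: (row=0, col=3)
  D (down): (row=0, col=3) -> (row=1, col=3)
  D (down): (row=1, col=3) -> (row=2, col=3)
  D (down): (row=2, col=3) -> (row=3, col=3)
  L (left): (row=3, col=3) -> (row=3, col=2)
  R (right): (row=3, col=2) -> (row=3, col=3)
  U (up): (row=3, col=3) -> (row=2, col=3)
  L (left): (row=2, col=3) -> (row=2, col=2)
  D (down): (row=2, col=2) -> (row=3, col=2)
  R (right): (row=3, col=2) -> (row=3, col=3)
  D (down): (row=3, col=3) -> (row=4, col=3)
Final: (row=4, col=3)

Answer: Final position: (row=4, col=3)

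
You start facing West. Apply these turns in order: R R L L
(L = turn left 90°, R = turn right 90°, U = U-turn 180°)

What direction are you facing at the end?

Answer: Final heading: West

Derivation:
Start: West
  R (right (90° clockwise)) -> North
  R (right (90° clockwise)) -> East
  L (left (90° counter-clockwise)) -> North
  L (left (90° counter-clockwise)) -> West
Final: West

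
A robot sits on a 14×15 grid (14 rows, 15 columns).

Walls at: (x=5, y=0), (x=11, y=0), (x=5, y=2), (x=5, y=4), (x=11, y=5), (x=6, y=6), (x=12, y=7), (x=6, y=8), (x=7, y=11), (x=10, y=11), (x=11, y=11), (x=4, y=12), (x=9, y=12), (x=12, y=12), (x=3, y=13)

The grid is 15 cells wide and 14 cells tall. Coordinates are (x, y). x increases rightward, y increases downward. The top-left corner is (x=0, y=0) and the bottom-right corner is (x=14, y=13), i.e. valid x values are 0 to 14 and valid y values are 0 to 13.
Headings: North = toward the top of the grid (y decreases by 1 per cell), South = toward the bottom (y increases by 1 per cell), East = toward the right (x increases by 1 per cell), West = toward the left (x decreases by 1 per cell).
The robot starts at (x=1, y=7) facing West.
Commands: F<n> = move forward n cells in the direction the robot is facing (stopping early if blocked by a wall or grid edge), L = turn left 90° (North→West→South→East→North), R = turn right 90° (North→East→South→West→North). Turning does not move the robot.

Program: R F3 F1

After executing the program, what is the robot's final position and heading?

Answer: Final position: (x=1, y=3), facing North

Derivation:
Start: (x=1, y=7), facing West
  R: turn right, now facing North
  F3: move forward 3, now at (x=1, y=4)
  F1: move forward 1, now at (x=1, y=3)
Final: (x=1, y=3), facing North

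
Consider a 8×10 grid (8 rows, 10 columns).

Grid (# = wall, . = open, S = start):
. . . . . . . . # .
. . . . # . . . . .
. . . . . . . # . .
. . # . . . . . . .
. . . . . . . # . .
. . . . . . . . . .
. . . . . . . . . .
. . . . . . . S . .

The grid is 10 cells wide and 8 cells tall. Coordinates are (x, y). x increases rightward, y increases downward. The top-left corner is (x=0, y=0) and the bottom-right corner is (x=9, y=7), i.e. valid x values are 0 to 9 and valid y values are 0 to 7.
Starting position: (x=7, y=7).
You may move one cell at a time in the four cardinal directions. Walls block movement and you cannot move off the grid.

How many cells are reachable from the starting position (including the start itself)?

Answer: Reachable cells: 75

Derivation:
BFS flood-fill from (x=7, y=7):
  Distance 0: (x=7, y=7)
  Distance 1: (x=7, y=6), (x=6, y=7), (x=8, y=7)
  Distance 2: (x=7, y=5), (x=6, y=6), (x=8, y=6), (x=5, y=7), (x=9, y=7)
  Distance 3: (x=6, y=5), (x=8, y=5), (x=5, y=6), (x=9, y=6), (x=4, y=7)
  Distance 4: (x=6, y=4), (x=8, y=4), (x=5, y=5), (x=9, y=5), (x=4, y=6), (x=3, y=7)
  Distance 5: (x=6, y=3), (x=8, y=3), (x=5, y=4), (x=9, y=4), (x=4, y=5), (x=3, y=6), (x=2, y=7)
  Distance 6: (x=6, y=2), (x=8, y=2), (x=5, y=3), (x=7, y=3), (x=9, y=3), (x=4, y=4), (x=3, y=5), (x=2, y=6), (x=1, y=7)
  Distance 7: (x=6, y=1), (x=8, y=1), (x=5, y=2), (x=9, y=2), (x=4, y=3), (x=3, y=4), (x=2, y=5), (x=1, y=6), (x=0, y=7)
  Distance 8: (x=6, y=0), (x=5, y=1), (x=7, y=1), (x=9, y=1), (x=4, y=2), (x=3, y=3), (x=2, y=4), (x=1, y=5), (x=0, y=6)
  Distance 9: (x=5, y=0), (x=7, y=0), (x=9, y=0), (x=3, y=2), (x=1, y=4), (x=0, y=5)
  Distance 10: (x=4, y=0), (x=3, y=1), (x=2, y=2), (x=1, y=3), (x=0, y=4)
  Distance 11: (x=3, y=0), (x=2, y=1), (x=1, y=2), (x=0, y=3)
  Distance 12: (x=2, y=0), (x=1, y=1), (x=0, y=2)
  Distance 13: (x=1, y=0), (x=0, y=1)
  Distance 14: (x=0, y=0)
Total reachable: 75 (grid has 75 open cells total)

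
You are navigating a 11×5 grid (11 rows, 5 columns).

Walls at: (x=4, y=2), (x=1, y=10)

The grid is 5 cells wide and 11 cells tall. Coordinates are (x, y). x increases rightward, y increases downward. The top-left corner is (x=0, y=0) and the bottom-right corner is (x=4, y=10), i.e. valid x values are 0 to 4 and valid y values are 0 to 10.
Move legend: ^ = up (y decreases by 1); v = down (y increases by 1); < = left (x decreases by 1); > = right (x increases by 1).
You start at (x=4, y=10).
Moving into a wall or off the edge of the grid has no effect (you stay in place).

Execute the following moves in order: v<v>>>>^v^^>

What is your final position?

Start: (x=4, y=10)
  v (down): blocked, stay at (x=4, y=10)
  < (left): (x=4, y=10) -> (x=3, y=10)
  v (down): blocked, stay at (x=3, y=10)
  > (right): (x=3, y=10) -> (x=4, y=10)
  [×3]> (right): blocked, stay at (x=4, y=10)
  ^ (up): (x=4, y=10) -> (x=4, y=9)
  v (down): (x=4, y=9) -> (x=4, y=10)
  ^ (up): (x=4, y=10) -> (x=4, y=9)
  ^ (up): (x=4, y=9) -> (x=4, y=8)
  > (right): blocked, stay at (x=4, y=8)
Final: (x=4, y=8)

Answer: Final position: (x=4, y=8)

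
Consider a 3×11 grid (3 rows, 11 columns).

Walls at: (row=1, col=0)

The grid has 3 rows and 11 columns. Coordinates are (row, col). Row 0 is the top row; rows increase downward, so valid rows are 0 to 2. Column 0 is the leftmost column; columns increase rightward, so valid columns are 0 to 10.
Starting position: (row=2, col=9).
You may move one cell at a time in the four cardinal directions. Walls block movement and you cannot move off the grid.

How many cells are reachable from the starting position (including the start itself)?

Answer: Reachable cells: 32

Derivation:
BFS flood-fill from (row=2, col=9):
  Distance 0: (row=2, col=9)
  Distance 1: (row=1, col=9), (row=2, col=8), (row=2, col=10)
  Distance 2: (row=0, col=9), (row=1, col=8), (row=1, col=10), (row=2, col=7)
  Distance 3: (row=0, col=8), (row=0, col=10), (row=1, col=7), (row=2, col=6)
  Distance 4: (row=0, col=7), (row=1, col=6), (row=2, col=5)
  Distance 5: (row=0, col=6), (row=1, col=5), (row=2, col=4)
  Distance 6: (row=0, col=5), (row=1, col=4), (row=2, col=3)
  Distance 7: (row=0, col=4), (row=1, col=3), (row=2, col=2)
  Distance 8: (row=0, col=3), (row=1, col=2), (row=2, col=1)
  Distance 9: (row=0, col=2), (row=1, col=1), (row=2, col=0)
  Distance 10: (row=0, col=1)
  Distance 11: (row=0, col=0)
Total reachable: 32 (grid has 32 open cells total)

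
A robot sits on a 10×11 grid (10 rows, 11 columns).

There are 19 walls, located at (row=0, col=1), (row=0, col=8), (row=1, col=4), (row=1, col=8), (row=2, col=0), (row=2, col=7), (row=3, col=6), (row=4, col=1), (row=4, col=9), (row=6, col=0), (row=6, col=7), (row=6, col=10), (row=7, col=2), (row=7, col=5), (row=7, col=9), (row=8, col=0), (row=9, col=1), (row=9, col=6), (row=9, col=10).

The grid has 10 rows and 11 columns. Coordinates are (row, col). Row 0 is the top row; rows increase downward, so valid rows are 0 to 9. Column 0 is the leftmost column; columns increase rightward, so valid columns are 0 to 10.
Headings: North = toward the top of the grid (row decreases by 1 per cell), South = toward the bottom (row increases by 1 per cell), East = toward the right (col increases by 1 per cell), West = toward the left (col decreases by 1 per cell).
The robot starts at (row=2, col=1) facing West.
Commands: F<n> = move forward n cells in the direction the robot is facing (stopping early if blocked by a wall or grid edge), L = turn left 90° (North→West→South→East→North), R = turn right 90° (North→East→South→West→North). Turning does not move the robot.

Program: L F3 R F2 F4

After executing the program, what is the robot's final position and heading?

Answer: Final position: (row=3, col=0), facing West

Derivation:
Start: (row=2, col=1), facing West
  L: turn left, now facing South
  F3: move forward 1/3 (blocked), now at (row=3, col=1)
  R: turn right, now facing West
  F2: move forward 1/2 (blocked), now at (row=3, col=0)
  F4: move forward 0/4 (blocked), now at (row=3, col=0)
Final: (row=3, col=0), facing West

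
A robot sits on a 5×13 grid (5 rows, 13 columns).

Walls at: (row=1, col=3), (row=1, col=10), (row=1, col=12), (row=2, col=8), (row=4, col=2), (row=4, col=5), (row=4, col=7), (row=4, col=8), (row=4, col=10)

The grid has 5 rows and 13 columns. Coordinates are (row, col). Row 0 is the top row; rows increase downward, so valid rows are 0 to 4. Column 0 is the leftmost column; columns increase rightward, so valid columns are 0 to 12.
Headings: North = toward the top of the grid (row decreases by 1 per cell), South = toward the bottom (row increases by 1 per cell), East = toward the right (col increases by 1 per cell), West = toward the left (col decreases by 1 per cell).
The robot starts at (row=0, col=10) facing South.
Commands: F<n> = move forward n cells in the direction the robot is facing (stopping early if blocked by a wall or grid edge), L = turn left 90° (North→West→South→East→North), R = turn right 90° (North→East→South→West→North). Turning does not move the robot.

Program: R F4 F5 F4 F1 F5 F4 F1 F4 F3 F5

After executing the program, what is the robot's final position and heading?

Answer: Final position: (row=0, col=0), facing West

Derivation:
Start: (row=0, col=10), facing South
  R: turn right, now facing West
  F4: move forward 4, now at (row=0, col=6)
  F5: move forward 5, now at (row=0, col=1)
  F4: move forward 1/4 (blocked), now at (row=0, col=0)
  F1: move forward 0/1 (blocked), now at (row=0, col=0)
  F5: move forward 0/5 (blocked), now at (row=0, col=0)
  F4: move forward 0/4 (blocked), now at (row=0, col=0)
  F1: move forward 0/1 (blocked), now at (row=0, col=0)
  F4: move forward 0/4 (blocked), now at (row=0, col=0)
  F3: move forward 0/3 (blocked), now at (row=0, col=0)
  F5: move forward 0/5 (blocked), now at (row=0, col=0)
Final: (row=0, col=0), facing West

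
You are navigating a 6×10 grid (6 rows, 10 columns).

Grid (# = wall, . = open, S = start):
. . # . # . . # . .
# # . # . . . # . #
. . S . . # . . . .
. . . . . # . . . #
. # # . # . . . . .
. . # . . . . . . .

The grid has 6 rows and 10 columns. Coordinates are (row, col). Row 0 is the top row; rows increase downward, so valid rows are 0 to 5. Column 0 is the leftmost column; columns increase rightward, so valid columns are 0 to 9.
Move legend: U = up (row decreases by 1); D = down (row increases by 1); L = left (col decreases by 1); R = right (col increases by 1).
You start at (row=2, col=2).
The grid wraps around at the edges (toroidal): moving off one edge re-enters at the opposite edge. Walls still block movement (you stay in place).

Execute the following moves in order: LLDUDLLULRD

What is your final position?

Answer: Final position: (row=3, col=0)

Derivation:
Start: (row=2, col=2)
  L (left): (row=2, col=2) -> (row=2, col=1)
  L (left): (row=2, col=1) -> (row=2, col=0)
  D (down): (row=2, col=0) -> (row=3, col=0)
  U (up): (row=3, col=0) -> (row=2, col=0)
  D (down): (row=2, col=0) -> (row=3, col=0)
  L (left): blocked, stay at (row=3, col=0)
  L (left): blocked, stay at (row=3, col=0)
  U (up): (row=3, col=0) -> (row=2, col=0)
  L (left): (row=2, col=0) -> (row=2, col=9)
  R (right): (row=2, col=9) -> (row=2, col=0)
  D (down): (row=2, col=0) -> (row=3, col=0)
Final: (row=3, col=0)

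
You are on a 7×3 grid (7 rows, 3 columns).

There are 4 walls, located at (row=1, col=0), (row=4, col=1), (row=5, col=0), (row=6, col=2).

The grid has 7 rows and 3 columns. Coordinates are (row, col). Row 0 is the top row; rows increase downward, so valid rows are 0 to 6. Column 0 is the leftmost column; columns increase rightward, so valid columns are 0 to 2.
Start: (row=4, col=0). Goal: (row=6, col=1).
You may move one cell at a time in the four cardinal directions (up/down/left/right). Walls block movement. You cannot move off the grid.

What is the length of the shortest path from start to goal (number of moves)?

Answer: Shortest path length: 7

Derivation:
BFS from (row=4, col=0) until reaching (row=6, col=1):
  Distance 0: (row=4, col=0)
  Distance 1: (row=3, col=0)
  Distance 2: (row=2, col=0), (row=3, col=1)
  Distance 3: (row=2, col=1), (row=3, col=2)
  Distance 4: (row=1, col=1), (row=2, col=2), (row=4, col=2)
  Distance 5: (row=0, col=1), (row=1, col=2), (row=5, col=2)
  Distance 6: (row=0, col=0), (row=0, col=2), (row=5, col=1)
  Distance 7: (row=6, col=1)  <- goal reached here
One shortest path (7 moves): (row=4, col=0) -> (row=3, col=0) -> (row=3, col=1) -> (row=3, col=2) -> (row=4, col=2) -> (row=5, col=2) -> (row=5, col=1) -> (row=6, col=1)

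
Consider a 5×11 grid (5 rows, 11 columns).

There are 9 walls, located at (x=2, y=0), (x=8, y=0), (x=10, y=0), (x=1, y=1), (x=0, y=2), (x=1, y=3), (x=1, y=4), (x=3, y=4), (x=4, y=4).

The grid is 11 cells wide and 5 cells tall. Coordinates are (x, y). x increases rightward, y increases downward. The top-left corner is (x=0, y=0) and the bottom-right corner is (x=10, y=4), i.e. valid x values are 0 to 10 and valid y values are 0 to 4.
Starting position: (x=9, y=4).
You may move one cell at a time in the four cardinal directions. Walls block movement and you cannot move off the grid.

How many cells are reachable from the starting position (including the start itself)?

Answer: Reachable cells: 41

Derivation:
BFS flood-fill from (x=9, y=4):
  Distance 0: (x=9, y=4)
  Distance 1: (x=9, y=3), (x=8, y=4), (x=10, y=4)
  Distance 2: (x=9, y=2), (x=8, y=3), (x=10, y=3), (x=7, y=4)
  Distance 3: (x=9, y=1), (x=8, y=2), (x=10, y=2), (x=7, y=3), (x=6, y=4)
  Distance 4: (x=9, y=0), (x=8, y=1), (x=10, y=1), (x=7, y=2), (x=6, y=3), (x=5, y=4)
  Distance 5: (x=7, y=1), (x=6, y=2), (x=5, y=3)
  Distance 6: (x=7, y=0), (x=6, y=1), (x=5, y=2), (x=4, y=3)
  Distance 7: (x=6, y=0), (x=5, y=1), (x=4, y=2), (x=3, y=3)
  Distance 8: (x=5, y=0), (x=4, y=1), (x=3, y=2), (x=2, y=3)
  Distance 9: (x=4, y=0), (x=3, y=1), (x=2, y=2), (x=2, y=4)
  Distance 10: (x=3, y=0), (x=2, y=1), (x=1, y=2)
Total reachable: 41 (grid has 46 open cells total)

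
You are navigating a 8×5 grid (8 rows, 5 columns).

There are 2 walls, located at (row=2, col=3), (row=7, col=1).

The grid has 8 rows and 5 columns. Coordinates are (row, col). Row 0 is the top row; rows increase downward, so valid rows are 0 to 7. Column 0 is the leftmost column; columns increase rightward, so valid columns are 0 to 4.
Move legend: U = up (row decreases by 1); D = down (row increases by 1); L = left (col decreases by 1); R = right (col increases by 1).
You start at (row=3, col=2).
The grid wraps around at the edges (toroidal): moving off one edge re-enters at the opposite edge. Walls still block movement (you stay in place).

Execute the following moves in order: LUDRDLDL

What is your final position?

Start: (row=3, col=2)
  L (left): (row=3, col=2) -> (row=3, col=1)
  U (up): (row=3, col=1) -> (row=2, col=1)
  D (down): (row=2, col=1) -> (row=3, col=1)
  R (right): (row=3, col=1) -> (row=3, col=2)
  D (down): (row=3, col=2) -> (row=4, col=2)
  L (left): (row=4, col=2) -> (row=4, col=1)
  D (down): (row=4, col=1) -> (row=5, col=1)
  L (left): (row=5, col=1) -> (row=5, col=0)
Final: (row=5, col=0)

Answer: Final position: (row=5, col=0)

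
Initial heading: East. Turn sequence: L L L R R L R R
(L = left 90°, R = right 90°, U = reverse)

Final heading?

Answer: Final heading: East

Derivation:
Start: East
  L (left (90° counter-clockwise)) -> North
  L (left (90° counter-clockwise)) -> West
  L (left (90° counter-clockwise)) -> South
  R (right (90° clockwise)) -> West
  R (right (90° clockwise)) -> North
  L (left (90° counter-clockwise)) -> West
  R (right (90° clockwise)) -> North
  R (right (90° clockwise)) -> East
Final: East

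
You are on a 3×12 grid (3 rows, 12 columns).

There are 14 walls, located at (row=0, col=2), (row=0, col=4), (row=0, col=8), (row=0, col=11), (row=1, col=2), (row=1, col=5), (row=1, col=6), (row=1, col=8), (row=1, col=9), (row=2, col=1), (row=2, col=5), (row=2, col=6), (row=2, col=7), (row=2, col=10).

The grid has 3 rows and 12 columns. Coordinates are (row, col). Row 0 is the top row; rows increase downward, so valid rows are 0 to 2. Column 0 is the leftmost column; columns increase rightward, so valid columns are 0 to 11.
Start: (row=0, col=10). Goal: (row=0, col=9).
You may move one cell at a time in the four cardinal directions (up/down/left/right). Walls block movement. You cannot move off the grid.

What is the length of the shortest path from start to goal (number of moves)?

Answer: Shortest path length: 1

Derivation:
BFS from (row=0, col=10) until reaching (row=0, col=9):
  Distance 0: (row=0, col=10)
  Distance 1: (row=0, col=9), (row=1, col=10)  <- goal reached here
One shortest path (1 moves): (row=0, col=10) -> (row=0, col=9)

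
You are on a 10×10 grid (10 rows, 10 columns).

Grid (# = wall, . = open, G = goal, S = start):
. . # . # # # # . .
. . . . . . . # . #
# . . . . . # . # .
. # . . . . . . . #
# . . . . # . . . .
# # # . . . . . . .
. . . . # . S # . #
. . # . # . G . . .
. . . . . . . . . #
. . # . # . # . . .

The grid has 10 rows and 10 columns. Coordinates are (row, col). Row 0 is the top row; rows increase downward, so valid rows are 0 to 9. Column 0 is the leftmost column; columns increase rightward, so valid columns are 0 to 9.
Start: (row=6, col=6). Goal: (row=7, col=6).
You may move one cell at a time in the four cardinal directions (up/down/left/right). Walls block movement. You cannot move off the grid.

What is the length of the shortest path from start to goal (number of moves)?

Answer: Shortest path length: 1

Derivation:
BFS from (row=6, col=6) until reaching (row=7, col=6):
  Distance 0: (row=6, col=6)
  Distance 1: (row=5, col=6), (row=6, col=5), (row=7, col=6)  <- goal reached here
One shortest path (1 moves): (row=6, col=6) -> (row=7, col=6)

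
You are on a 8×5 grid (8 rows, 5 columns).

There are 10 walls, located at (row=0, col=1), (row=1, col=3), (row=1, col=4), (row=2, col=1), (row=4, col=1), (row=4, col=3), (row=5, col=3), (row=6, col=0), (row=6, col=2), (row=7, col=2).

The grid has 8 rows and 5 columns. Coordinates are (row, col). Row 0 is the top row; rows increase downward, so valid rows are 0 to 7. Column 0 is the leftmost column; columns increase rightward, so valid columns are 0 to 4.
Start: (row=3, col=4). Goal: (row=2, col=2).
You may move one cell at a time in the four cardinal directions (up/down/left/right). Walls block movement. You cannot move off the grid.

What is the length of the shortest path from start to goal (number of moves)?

Answer: Shortest path length: 3

Derivation:
BFS from (row=3, col=4) until reaching (row=2, col=2):
  Distance 0: (row=3, col=4)
  Distance 1: (row=2, col=4), (row=3, col=3), (row=4, col=4)
  Distance 2: (row=2, col=3), (row=3, col=2), (row=5, col=4)
  Distance 3: (row=2, col=2), (row=3, col=1), (row=4, col=2), (row=6, col=4)  <- goal reached here
One shortest path (3 moves): (row=3, col=4) -> (row=3, col=3) -> (row=3, col=2) -> (row=2, col=2)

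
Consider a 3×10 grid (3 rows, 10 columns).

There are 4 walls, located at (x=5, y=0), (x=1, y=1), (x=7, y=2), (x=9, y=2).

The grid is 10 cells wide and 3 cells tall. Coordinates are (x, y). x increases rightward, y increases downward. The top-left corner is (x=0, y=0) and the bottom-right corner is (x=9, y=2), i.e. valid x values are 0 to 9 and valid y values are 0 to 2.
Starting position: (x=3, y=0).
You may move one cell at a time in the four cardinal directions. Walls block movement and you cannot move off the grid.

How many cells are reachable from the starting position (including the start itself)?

BFS flood-fill from (x=3, y=0):
  Distance 0: (x=3, y=0)
  Distance 1: (x=2, y=0), (x=4, y=0), (x=3, y=1)
  Distance 2: (x=1, y=0), (x=2, y=1), (x=4, y=1), (x=3, y=2)
  Distance 3: (x=0, y=0), (x=5, y=1), (x=2, y=2), (x=4, y=2)
  Distance 4: (x=0, y=1), (x=6, y=1), (x=1, y=2), (x=5, y=2)
  Distance 5: (x=6, y=0), (x=7, y=1), (x=0, y=2), (x=6, y=2)
  Distance 6: (x=7, y=0), (x=8, y=1)
  Distance 7: (x=8, y=0), (x=9, y=1), (x=8, y=2)
  Distance 8: (x=9, y=0)
Total reachable: 26 (grid has 26 open cells total)

Answer: Reachable cells: 26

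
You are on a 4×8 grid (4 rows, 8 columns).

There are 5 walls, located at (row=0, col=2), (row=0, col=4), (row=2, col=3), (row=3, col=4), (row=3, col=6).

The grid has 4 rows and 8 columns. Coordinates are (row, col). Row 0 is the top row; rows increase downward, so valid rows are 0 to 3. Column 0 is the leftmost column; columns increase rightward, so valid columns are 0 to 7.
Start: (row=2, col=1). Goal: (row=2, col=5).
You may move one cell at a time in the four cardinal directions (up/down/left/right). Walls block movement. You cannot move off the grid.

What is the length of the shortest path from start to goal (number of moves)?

BFS from (row=2, col=1) until reaching (row=2, col=5):
  Distance 0: (row=2, col=1)
  Distance 1: (row=1, col=1), (row=2, col=0), (row=2, col=2), (row=3, col=1)
  Distance 2: (row=0, col=1), (row=1, col=0), (row=1, col=2), (row=3, col=0), (row=3, col=2)
  Distance 3: (row=0, col=0), (row=1, col=3), (row=3, col=3)
  Distance 4: (row=0, col=3), (row=1, col=4)
  Distance 5: (row=1, col=5), (row=2, col=4)
  Distance 6: (row=0, col=5), (row=1, col=6), (row=2, col=5)  <- goal reached here
One shortest path (6 moves): (row=2, col=1) -> (row=2, col=2) -> (row=1, col=2) -> (row=1, col=3) -> (row=1, col=4) -> (row=1, col=5) -> (row=2, col=5)

Answer: Shortest path length: 6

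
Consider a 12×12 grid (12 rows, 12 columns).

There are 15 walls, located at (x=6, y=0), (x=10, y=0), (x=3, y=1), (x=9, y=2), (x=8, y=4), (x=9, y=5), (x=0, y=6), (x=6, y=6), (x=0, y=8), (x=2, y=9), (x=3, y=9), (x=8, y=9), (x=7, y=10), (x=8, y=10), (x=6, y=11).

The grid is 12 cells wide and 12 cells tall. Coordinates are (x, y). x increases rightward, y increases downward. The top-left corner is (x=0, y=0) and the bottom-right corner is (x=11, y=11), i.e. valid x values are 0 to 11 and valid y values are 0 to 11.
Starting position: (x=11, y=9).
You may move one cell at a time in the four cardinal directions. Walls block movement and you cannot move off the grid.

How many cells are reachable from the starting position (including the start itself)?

BFS flood-fill from (x=11, y=9):
  Distance 0: (x=11, y=9)
  Distance 1: (x=11, y=8), (x=10, y=9), (x=11, y=10)
  Distance 2: (x=11, y=7), (x=10, y=8), (x=9, y=9), (x=10, y=10), (x=11, y=11)
  Distance 3: (x=11, y=6), (x=10, y=7), (x=9, y=8), (x=9, y=10), (x=10, y=11)
  Distance 4: (x=11, y=5), (x=10, y=6), (x=9, y=7), (x=8, y=8), (x=9, y=11)
  Distance 5: (x=11, y=4), (x=10, y=5), (x=9, y=6), (x=8, y=7), (x=7, y=8), (x=8, y=11)
  Distance 6: (x=11, y=3), (x=10, y=4), (x=8, y=6), (x=7, y=7), (x=6, y=8), (x=7, y=9), (x=7, y=11)
  Distance 7: (x=11, y=2), (x=10, y=3), (x=9, y=4), (x=8, y=5), (x=7, y=6), (x=6, y=7), (x=5, y=8), (x=6, y=9)
  Distance 8: (x=11, y=1), (x=10, y=2), (x=9, y=3), (x=7, y=5), (x=5, y=7), (x=4, y=8), (x=5, y=9), (x=6, y=10)
  Distance 9: (x=11, y=0), (x=10, y=1), (x=8, y=3), (x=7, y=4), (x=6, y=5), (x=5, y=6), (x=4, y=7), (x=3, y=8), (x=4, y=9), (x=5, y=10)
  Distance 10: (x=9, y=1), (x=8, y=2), (x=7, y=3), (x=6, y=4), (x=5, y=5), (x=4, y=6), (x=3, y=7), (x=2, y=8), (x=4, y=10), (x=5, y=11)
  Distance 11: (x=9, y=0), (x=8, y=1), (x=7, y=2), (x=6, y=3), (x=5, y=4), (x=4, y=5), (x=3, y=6), (x=2, y=7), (x=1, y=8), (x=3, y=10), (x=4, y=11)
  Distance 12: (x=8, y=0), (x=7, y=1), (x=6, y=2), (x=5, y=3), (x=4, y=4), (x=3, y=5), (x=2, y=6), (x=1, y=7), (x=1, y=9), (x=2, y=10), (x=3, y=11)
  Distance 13: (x=7, y=0), (x=6, y=1), (x=5, y=2), (x=4, y=3), (x=3, y=4), (x=2, y=5), (x=1, y=6), (x=0, y=7), (x=0, y=9), (x=1, y=10), (x=2, y=11)
  Distance 14: (x=5, y=1), (x=4, y=2), (x=3, y=3), (x=2, y=4), (x=1, y=5), (x=0, y=10), (x=1, y=11)
  Distance 15: (x=5, y=0), (x=4, y=1), (x=3, y=2), (x=2, y=3), (x=1, y=4), (x=0, y=5), (x=0, y=11)
  Distance 16: (x=4, y=0), (x=2, y=2), (x=1, y=3), (x=0, y=4)
  Distance 17: (x=3, y=0), (x=2, y=1), (x=1, y=2), (x=0, y=3)
  Distance 18: (x=2, y=0), (x=1, y=1), (x=0, y=2)
  Distance 19: (x=1, y=0), (x=0, y=1)
  Distance 20: (x=0, y=0)
Total reachable: 129 (grid has 129 open cells total)

Answer: Reachable cells: 129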